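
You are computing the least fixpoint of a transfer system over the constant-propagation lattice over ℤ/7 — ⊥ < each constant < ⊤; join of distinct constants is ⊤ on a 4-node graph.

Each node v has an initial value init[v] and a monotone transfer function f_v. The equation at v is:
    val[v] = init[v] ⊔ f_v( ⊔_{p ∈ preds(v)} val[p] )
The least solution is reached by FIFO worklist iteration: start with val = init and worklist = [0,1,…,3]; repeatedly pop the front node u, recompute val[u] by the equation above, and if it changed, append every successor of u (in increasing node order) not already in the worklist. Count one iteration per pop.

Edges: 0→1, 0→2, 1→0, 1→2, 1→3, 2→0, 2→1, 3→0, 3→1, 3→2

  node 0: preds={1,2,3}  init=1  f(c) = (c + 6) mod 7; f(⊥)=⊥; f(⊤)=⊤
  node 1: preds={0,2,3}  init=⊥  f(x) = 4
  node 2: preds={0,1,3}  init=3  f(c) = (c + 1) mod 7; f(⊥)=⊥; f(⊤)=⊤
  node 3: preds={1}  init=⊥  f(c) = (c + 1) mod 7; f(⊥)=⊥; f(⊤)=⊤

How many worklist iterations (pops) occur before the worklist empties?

Worklist (7 pops):
  #1 pop 0: in=3 → ⊤ (was 1); enqueue []
  #2 pop 1: in=⊤ → 4 (was ⊥); enqueue [0]
  #3 pop 2: in=⊤ → ⊤ (was 3); enqueue [1]
  #4 pop 3: in=4 → 5 (was ⊥); enqueue [2]
  #5 pop 0: in=⊤ → ⊤ (no change)
  #6 pop 1: in=⊤ → 4 (no change)
  #7 pop 2: in=⊤ → ⊤ (no change)

Fixpoint:
  val[0] = ⊤
  val[1] = 4
  val[2] = ⊤
  val[3] = 5

7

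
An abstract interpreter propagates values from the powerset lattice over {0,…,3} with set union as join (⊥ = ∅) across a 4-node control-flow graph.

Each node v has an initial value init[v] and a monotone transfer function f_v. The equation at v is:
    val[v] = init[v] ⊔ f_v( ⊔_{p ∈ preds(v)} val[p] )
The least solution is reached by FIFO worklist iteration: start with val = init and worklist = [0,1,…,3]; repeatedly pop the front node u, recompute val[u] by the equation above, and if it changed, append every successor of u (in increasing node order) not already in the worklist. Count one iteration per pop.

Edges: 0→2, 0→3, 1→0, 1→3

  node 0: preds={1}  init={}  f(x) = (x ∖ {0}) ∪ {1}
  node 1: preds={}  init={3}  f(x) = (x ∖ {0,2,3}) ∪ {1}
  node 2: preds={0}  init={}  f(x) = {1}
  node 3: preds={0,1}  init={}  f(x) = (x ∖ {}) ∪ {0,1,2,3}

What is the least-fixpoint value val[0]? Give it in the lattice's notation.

{1,3}

Iteration log — 5 steps:
  step 1. node 0  ⊔preds={3}  new={1,3}  old={}  +wl: 
  step 2. node 1  ⊔preds={}  new={1,3}  old={3}  +wl: 0
  step 3. node 2  ⊔preds={1,3}  new={1}  old={}  +wl: 
  step 4. node 3  ⊔preds={1,3}  new={0,1,2,3}  old={}  +wl: 
  step 5. node 0  ⊔preds={1,3}  new={1,3}  stable

Least fixpoint reached:
  node 0: {1,3}
  node 1: {1,3}
  node 2: {1}
  node 3: {0,1,2,3}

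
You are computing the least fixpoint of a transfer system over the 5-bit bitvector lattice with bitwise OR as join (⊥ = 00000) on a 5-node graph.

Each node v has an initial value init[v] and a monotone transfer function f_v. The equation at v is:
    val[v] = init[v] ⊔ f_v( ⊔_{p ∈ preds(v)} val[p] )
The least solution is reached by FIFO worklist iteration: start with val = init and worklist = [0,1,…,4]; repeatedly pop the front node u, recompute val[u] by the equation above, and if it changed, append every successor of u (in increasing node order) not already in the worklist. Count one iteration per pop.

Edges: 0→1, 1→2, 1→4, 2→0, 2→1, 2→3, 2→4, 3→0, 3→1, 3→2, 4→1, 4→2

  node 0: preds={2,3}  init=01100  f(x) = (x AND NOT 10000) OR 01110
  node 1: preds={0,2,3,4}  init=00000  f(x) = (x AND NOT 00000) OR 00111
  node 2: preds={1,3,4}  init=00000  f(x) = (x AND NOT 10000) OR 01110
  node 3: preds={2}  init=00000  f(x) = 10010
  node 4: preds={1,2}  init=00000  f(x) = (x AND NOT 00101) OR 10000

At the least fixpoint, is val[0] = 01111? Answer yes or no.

Trace (9 dequeues):
  [1] u=0 | in 00000 | out 01110 | prev 01100 | push {}
  [2] u=1 | in 01110 | out 01111 | prev 00000 | push {}
  [3] u=2 | in 01111 | out 01111 | prev 00000 | push {0,1}
  [4] u=3 | in 01111 | out 10010 | prev 00000 | push {2}
  [5] u=4 | in 01111 | out 11010 | prev 00000 | push {}
  [6] u=0 | in 11111 | out 01111 | prev 01110 | push {}
  [7] u=1 | in 11111 | out 11111 | prev 01111 | push {4}
  [8] u=2 | in 11111 | out 01111 | ==
  [9] u=4 | in 11111 | out 11010 | ==

Converged values:
  [0] 01111
  [1] 11111
  [2] 01111
  [3] 10010
  [4] 11010

yes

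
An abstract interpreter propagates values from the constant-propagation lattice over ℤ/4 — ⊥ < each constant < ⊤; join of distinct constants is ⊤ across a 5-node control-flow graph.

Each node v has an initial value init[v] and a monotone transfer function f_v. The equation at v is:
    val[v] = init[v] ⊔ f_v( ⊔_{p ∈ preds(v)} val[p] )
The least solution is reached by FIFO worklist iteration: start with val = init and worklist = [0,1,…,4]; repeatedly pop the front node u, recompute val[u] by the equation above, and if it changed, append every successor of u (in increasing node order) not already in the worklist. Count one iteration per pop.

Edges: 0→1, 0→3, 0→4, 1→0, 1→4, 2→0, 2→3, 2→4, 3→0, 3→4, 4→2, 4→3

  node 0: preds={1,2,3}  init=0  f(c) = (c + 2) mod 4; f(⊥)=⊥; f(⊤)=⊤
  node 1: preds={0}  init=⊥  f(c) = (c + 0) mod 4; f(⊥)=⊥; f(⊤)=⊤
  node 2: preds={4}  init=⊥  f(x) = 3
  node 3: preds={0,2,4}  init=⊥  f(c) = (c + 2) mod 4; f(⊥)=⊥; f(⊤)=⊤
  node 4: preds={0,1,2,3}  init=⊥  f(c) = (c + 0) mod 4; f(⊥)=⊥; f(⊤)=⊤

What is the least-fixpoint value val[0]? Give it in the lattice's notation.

Iteration log — 11 steps:
  step 1. node 0  ⊔preds=⊥  new=0  stable
  step 2. node 1  ⊔preds=0  new=0  old=⊥  +wl: 0
  step 3. node 2  ⊔preds=⊥  new=3  old=⊥  +wl: 
  step 4. node 3  ⊔preds=⊤  new=⊤  old=⊥  +wl: 
  step 5. node 4  ⊔preds=⊤  new=⊤  old=⊥  +wl: 2,3
  step 6. node 0  ⊔preds=⊤  new=⊤  old=0  +wl: 1,4
  step 7. node 2  ⊔preds=⊤  new=3  stable
  step 8. node 3  ⊔preds=⊤  new=⊤  stable
  step 9. node 1  ⊔preds=⊤  new=⊤  old=0  +wl: 0
  step 10. node 4  ⊔preds=⊤  new=⊤  stable
  step 11. node 0  ⊔preds=⊤  new=⊤  stable

Least fixpoint reached:
  node 0: ⊤
  node 1: ⊤
  node 2: 3
  node 3: ⊤
  node 4: ⊤

⊤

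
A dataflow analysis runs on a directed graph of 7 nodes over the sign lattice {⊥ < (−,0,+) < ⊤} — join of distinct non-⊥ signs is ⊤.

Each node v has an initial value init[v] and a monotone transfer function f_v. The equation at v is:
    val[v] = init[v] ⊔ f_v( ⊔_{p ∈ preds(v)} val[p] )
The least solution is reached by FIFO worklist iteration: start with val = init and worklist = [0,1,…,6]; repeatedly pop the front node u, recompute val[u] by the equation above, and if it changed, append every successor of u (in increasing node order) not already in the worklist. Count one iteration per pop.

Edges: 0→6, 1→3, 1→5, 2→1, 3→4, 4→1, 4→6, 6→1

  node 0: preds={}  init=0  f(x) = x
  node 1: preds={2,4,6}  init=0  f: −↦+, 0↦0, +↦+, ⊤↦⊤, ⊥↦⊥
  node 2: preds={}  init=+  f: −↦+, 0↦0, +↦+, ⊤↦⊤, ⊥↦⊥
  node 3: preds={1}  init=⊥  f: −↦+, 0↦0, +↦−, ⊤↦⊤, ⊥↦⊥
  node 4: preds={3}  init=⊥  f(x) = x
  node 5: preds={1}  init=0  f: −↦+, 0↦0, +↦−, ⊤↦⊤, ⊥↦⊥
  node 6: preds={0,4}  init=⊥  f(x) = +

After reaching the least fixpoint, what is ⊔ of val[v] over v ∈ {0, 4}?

⊤

Worklist (8 pops):
  #1 pop 0: in=⊥ → 0 (no change)
  #2 pop 1: in=+ → ⊤ (was 0); enqueue []
  #3 pop 2: in=⊥ → + (no change)
  #4 pop 3: in=⊤ → ⊤ (was ⊥); enqueue []
  #5 pop 4: in=⊤ → ⊤ (was ⊥); enqueue [1]
  #6 pop 5: in=⊤ → ⊤ (was 0); enqueue []
  #7 pop 6: in=⊤ → + (was ⊥); enqueue []
  #8 pop 1: in=⊤ → ⊤ (no change)

Fixpoint:
  val[0] = 0
  val[1] = ⊤
  val[2] = +
  val[3] = ⊤
  val[4] = ⊤
  val[5] = ⊤
  val[6] = +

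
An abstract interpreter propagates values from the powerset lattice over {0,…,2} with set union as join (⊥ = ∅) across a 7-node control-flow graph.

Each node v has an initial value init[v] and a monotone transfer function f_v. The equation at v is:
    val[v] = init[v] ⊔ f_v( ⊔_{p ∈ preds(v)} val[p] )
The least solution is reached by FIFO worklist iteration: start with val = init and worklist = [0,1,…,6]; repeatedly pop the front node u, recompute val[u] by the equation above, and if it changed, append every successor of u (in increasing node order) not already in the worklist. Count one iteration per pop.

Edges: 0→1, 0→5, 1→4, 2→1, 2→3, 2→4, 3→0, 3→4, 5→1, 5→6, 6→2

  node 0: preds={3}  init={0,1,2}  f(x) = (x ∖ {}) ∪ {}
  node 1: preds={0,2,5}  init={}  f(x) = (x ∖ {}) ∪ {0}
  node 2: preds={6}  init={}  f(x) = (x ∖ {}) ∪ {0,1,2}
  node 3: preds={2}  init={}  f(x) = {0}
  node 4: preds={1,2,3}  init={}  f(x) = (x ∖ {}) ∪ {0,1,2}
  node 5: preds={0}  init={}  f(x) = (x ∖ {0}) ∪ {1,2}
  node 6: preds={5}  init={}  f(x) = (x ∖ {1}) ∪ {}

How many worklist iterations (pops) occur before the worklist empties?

Iteration log — 10 steps:
  step 1. node 0  ⊔preds={}  new={0,1,2}  stable
  step 2. node 1  ⊔preds={0,1,2}  new={0,1,2}  old={}  +wl: 
  step 3. node 2  ⊔preds={}  new={0,1,2}  old={}  +wl: 1
  step 4. node 3  ⊔preds={0,1,2}  new={0}  old={}  +wl: 0
  step 5. node 4  ⊔preds={0,1,2}  new={0,1,2}  old={}  +wl: 
  step 6. node 5  ⊔preds={0,1,2}  new={1,2}  old={}  +wl: 
  step 7. node 6  ⊔preds={1,2}  new={2}  old={}  +wl: 2
  step 8. node 1  ⊔preds={0,1,2}  new={0,1,2}  stable
  step 9. node 0  ⊔preds={0}  new={0,1,2}  stable
  step 10. node 2  ⊔preds={2}  new={0,1,2}  stable

Least fixpoint reached:
  node 0: {0,1,2}
  node 1: {0,1,2}
  node 2: {0,1,2}
  node 3: {0}
  node 4: {0,1,2}
  node 5: {1,2}
  node 6: {2}

10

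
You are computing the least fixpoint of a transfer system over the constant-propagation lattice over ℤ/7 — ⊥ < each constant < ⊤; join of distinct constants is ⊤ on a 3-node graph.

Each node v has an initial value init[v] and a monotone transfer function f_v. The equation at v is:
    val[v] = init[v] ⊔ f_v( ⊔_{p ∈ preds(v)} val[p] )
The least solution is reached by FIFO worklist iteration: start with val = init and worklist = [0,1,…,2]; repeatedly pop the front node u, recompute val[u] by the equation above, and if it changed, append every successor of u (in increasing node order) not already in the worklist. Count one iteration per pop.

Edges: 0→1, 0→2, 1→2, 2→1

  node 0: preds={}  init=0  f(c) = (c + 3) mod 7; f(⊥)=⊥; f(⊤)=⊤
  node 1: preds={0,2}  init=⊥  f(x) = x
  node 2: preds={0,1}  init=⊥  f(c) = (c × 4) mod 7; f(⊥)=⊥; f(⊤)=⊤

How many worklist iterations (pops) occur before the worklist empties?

4

Iteration log — 4 steps:
  step 1. node 0  ⊔preds=⊥  new=0  stable
  step 2. node 1  ⊔preds=0  new=0  old=⊥  +wl: 
  step 3. node 2  ⊔preds=0  new=0  old=⊥  +wl: 1
  step 4. node 1  ⊔preds=0  new=0  stable

Least fixpoint reached:
  node 0: 0
  node 1: 0
  node 2: 0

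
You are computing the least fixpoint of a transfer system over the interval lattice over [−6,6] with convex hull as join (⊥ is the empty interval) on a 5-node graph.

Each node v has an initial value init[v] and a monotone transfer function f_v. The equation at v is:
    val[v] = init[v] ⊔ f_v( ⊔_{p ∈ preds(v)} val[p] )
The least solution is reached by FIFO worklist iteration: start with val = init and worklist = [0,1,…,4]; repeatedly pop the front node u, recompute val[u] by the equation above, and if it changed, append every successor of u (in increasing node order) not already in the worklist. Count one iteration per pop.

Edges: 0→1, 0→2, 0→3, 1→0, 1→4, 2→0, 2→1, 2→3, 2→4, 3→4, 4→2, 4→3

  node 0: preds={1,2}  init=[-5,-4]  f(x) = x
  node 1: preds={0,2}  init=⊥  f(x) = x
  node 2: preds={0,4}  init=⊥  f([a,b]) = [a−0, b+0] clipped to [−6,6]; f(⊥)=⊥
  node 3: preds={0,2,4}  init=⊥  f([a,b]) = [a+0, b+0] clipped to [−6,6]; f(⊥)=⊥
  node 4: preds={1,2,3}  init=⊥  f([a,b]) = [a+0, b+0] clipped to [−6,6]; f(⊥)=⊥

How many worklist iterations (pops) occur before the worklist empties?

9

Iteration log — 9 steps:
  step 1. node 0  ⊔preds=⊥  new=[-5,-4]  stable
  step 2. node 1  ⊔preds=[-5,-4]  new=[-5,-4]  old=⊥  +wl: 0
  step 3. node 2  ⊔preds=[-5,-4]  new=[-5,-4]  old=⊥  +wl: 1
  step 4. node 3  ⊔preds=[-5,-4]  new=[-5,-4]  old=⊥  +wl: 
  step 5. node 4  ⊔preds=[-5,-4]  new=[-5,-4]  old=⊥  +wl: 2,3
  step 6. node 0  ⊔preds=[-5,-4]  new=[-5,-4]  stable
  step 7. node 1  ⊔preds=[-5,-4]  new=[-5,-4]  stable
  step 8. node 2  ⊔preds=[-5,-4]  new=[-5,-4]  stable
  step 9. node 3  ⊔preds=[-5,-4]  new=[-5,-4]  stable

Least fixpoint reached:
  node 0: [-5,-4]
  node 1: [-5,-4]
  node 2: [-5,-4]
  node 3: [-5,-4]
  node 4: [-5,-4]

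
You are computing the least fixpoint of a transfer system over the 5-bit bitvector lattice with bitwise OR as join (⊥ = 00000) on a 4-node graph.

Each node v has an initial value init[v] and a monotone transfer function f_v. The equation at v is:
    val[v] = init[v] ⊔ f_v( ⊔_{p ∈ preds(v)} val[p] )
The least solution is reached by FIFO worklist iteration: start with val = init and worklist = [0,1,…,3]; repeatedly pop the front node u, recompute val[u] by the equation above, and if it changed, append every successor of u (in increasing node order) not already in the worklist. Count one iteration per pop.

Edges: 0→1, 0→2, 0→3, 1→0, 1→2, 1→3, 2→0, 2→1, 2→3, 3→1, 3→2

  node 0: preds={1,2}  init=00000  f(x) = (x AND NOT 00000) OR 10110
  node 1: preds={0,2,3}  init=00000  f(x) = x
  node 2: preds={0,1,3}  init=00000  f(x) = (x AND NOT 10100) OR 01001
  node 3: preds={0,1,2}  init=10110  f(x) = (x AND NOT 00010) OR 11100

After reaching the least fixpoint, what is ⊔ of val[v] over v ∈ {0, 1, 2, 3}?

11111

Iteration log — 9 steps:
  step 1. node 0  ⊔preds=00000  new=10110  old=00000  +wl: 
  step 2. node 1  ⊔preds=10110  new=10110  old=00000  +wl: 0
  step 3. node 2  ⊔preds=10110  new=01011  old=00000  +wl: 1
  step 4. node 3  ⊔preds=11111  new=11111  old=10110  +wl: 2
  step 5. node 0  ⊔preds=11111  new=11111  old=10110  +wl: 3
  step 6. node 1  ⊔preds=11111  new=11111  old=10110  +wl: 0
  step 7. node 2  ⊔preds=11111  new=01011  stable
  step 8. node 3  ⊔preds=11111  new=11111  stable
  step 9. node 0  ⊔preds=11111  new=11111  stable

Least fixpoint reached:
  node 0: 11111
  node 1: 11111
  node 2: 01011
  node 3: 11111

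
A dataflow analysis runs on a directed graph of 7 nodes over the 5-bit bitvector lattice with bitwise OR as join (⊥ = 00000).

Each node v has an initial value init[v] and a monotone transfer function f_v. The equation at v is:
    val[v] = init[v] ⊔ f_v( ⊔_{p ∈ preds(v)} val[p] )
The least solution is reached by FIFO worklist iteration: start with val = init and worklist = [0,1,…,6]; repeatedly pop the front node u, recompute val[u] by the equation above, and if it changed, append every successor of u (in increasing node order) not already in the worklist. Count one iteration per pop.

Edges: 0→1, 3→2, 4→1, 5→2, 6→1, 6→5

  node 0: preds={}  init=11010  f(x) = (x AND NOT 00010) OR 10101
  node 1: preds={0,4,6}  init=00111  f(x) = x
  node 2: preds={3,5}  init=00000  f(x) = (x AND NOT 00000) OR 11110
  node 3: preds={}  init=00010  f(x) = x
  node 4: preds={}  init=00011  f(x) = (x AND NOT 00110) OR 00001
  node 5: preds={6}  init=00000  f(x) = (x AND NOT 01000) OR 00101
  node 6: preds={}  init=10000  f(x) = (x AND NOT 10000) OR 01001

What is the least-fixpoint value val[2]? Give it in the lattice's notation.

Iteration log — 10 steps:
  step 1. node 0  ⊔preds=00000  new=11111  old=11010  +wl: 
  step 2. node 1  ⊔preds=11111  new=11111  old=00111  +wl: 
  step 3. node 2  ⊔preds=00010  new=11110  old=00000  +wl: 
  step 4. node 3  ⊔preds=00000  new=00010  stable
  step 5. node 4  ⊔preds=00000  new=00011  stable
  step 6. node 5  ⊔preds=10000  new=10101  old=00000  +wl: 2
  step 7. node 6  ⊔preds=00000  new=11001  old=10000  +wl: 1,5
  step 8. node 2  ⊔preds=10111  new=11111  old=11110  +wl: 
  step 9. node 1  ⊔preds=11111  new=11111  stable
  step 10. node 5  ⊔preds=11001  new=10101  stable

Least fixpoint reached:
  node 0: 11111
  node 1: 11111
  node 2: 11111
  node 3: 00010
  node 4: 00011
  node 5: 10101
  node 6: 11001

11111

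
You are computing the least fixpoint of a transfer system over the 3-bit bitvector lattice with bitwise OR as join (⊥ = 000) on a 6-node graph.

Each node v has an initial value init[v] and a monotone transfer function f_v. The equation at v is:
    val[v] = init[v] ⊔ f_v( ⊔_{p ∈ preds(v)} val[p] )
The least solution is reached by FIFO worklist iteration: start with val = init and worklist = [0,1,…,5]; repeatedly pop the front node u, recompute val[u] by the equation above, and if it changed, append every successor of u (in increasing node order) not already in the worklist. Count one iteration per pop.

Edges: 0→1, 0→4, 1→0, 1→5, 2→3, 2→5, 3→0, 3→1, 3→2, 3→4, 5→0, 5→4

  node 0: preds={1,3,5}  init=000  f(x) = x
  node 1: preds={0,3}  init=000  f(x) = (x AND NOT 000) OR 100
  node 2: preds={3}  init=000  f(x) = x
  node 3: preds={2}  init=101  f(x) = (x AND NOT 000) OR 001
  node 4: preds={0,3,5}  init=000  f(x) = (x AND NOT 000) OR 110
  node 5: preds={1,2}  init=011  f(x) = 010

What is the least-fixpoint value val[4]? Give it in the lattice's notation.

111

Worklist (7 pops):
  #1 pop 0: in=111 → 111 (was 000); enqueue []
  #2 pop 1: in=111 → 111 (was 000); enqueue [0]
  #3 pop 2: in=101 → 101 (was 000); enqueue []
  #4 pop 3: in=101 → 101 (no change)
  #5 pop 4: in=111 → 111 (was 000); enqueue []
  #6 pop 5: in=111 → 011 (no change)
  #7 pop 0: in=111 → 111 (no change)

Fixpoint:
  val[0] = 111
  val[1] = 111
  val[2] = 101
  val[3] = 101
  val[4] = 111
  val[5] = 011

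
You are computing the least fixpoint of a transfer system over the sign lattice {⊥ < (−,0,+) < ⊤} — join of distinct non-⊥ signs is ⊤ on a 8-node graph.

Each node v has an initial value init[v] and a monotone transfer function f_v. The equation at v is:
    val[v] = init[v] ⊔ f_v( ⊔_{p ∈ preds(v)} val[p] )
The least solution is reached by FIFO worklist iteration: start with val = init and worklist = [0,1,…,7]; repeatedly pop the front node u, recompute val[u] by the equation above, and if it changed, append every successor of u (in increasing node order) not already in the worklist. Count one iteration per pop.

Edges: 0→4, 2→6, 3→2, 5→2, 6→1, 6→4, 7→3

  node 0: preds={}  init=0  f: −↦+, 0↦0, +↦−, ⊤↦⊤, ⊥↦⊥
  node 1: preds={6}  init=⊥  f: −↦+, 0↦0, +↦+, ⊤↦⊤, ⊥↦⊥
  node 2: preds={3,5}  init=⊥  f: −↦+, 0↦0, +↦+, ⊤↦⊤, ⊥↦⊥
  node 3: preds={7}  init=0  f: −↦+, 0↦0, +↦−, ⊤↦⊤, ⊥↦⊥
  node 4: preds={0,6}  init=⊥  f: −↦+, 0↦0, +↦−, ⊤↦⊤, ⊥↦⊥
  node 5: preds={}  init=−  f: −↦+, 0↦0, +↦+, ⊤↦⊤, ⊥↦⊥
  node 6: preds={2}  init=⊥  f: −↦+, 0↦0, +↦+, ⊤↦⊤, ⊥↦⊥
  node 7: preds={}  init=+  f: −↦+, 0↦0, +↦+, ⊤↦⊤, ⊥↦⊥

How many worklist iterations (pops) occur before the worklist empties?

11

Iteration log — 11 steps:
  step 1. node 0  ⊔preds=⊥  new=0  stable
  step 2. node 1  ⊔preds=⊥  new=⊥  stable
  step 3. node 2  ⊔preds=⊤  new=⊤  old=⊥  +wl: 
  step 4. node 3  ⊔preds=+  new=⊤  old=0  +wl: 2
  step 5. node 4  ⊔preds=0  new=0  old=⊥  +wl: 
  step 6. node 5  ⊔preds=⊥  new=−  stable
  step 7. node 6  ⊔preds=⊤  new=⊤  old=⊥  +wl: 1,4
  step 8. node 7  ⊔preds=⊥  new=+  stable
  step 9. node 2  ⊔preds=⊤  new=⊤  stable
  step 10. node 1  ⊔preds=⊤  new=⊤  old=⊥  +wl: 
  step 11. node 4  ⊔preds=⊤  new=⊤  old=0  +wl: 

Least fixpoint reached:
  node 0: 0
  node 1: ⊤
  node 2: ⊤
  node 3: ⊤
  node 4: ⊤
  node 5: −
  node 6: ⊤
  node 7: +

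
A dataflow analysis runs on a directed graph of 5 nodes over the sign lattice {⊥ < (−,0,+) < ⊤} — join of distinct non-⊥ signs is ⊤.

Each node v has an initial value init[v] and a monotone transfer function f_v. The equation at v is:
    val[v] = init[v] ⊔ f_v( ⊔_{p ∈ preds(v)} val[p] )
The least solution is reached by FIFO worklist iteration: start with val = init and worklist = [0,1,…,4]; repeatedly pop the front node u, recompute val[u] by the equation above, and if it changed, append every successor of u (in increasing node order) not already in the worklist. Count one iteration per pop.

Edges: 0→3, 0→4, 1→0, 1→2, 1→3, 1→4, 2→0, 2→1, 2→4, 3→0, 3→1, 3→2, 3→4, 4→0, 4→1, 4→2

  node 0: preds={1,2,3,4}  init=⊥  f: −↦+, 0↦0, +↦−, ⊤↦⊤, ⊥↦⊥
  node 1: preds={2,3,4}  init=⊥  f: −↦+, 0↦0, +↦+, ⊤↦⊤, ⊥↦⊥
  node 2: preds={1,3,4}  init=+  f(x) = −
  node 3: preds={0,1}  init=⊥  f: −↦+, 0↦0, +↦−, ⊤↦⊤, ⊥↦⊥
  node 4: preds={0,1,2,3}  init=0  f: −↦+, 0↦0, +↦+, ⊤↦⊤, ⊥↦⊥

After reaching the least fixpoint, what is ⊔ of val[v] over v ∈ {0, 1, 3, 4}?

⊤

Iteration log — 8 steps:
  step 1. node 0  ⊔preds=⊤  new=⊤  old=⊥  +wl: 
  step 2. node 1  ⊔preds=⊤  new=⊤  old=⊥  +wl: 0
  step 3. node 2  ⊔preds=⊤  new=⊤  old=+  +wl: 1
  step 4. node 3  ⊔preds=⊤  new=⊤  old=⊥  +wl: 2
  step 5. node 4  ⊔preds=⊤  new=⊤  old=0  +wl: 
  step 6. node 0  ⊔preds=⊤  new=⊤  stable
  step 7. node 1  ⊔preds=⊤  new=⊤  stable
  step 8. node 2  ⊔preds=⊤  new=⊤  stable

Least fixpoint reached:
  node 0: ⊤
  node 1: ⊤
  node 2: ⊤
  node 3: ⊤
  node 4: ⊤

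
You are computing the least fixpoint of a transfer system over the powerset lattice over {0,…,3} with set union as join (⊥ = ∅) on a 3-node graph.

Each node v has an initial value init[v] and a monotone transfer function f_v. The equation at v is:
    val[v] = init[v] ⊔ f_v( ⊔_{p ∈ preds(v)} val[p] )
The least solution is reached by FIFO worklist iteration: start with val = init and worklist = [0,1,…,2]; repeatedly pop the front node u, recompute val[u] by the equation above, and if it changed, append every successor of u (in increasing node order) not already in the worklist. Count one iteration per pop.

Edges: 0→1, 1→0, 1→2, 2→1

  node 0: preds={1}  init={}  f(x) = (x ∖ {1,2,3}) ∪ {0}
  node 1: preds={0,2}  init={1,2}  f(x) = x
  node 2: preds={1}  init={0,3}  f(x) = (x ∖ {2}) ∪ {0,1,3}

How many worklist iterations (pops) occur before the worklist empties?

Iteration log — 5 steps:
  step 1. node 0  ⊔preds={1,2}  new={0}  old={}  +wl: 
  step 2. node 1  ⊔preds={0,3}  new={0,1,2,3}  old={1,2}  +wl: 0
  step 3. node 2  ⊔preds={0,1,2,3}  new={0,1,3}  old={0,3}  +wl: 1
  step 4. node 0  ⊔preds={0,1,2,3}  new={0}  stable
  step 5. node 1  ⊔preds={0,1,3}  new={0,1,2,3}  stable

Least fixpoint reached:
  node 0: {0}
  node 1: {0,1,2,3}
  node 2: {0,1,3}

5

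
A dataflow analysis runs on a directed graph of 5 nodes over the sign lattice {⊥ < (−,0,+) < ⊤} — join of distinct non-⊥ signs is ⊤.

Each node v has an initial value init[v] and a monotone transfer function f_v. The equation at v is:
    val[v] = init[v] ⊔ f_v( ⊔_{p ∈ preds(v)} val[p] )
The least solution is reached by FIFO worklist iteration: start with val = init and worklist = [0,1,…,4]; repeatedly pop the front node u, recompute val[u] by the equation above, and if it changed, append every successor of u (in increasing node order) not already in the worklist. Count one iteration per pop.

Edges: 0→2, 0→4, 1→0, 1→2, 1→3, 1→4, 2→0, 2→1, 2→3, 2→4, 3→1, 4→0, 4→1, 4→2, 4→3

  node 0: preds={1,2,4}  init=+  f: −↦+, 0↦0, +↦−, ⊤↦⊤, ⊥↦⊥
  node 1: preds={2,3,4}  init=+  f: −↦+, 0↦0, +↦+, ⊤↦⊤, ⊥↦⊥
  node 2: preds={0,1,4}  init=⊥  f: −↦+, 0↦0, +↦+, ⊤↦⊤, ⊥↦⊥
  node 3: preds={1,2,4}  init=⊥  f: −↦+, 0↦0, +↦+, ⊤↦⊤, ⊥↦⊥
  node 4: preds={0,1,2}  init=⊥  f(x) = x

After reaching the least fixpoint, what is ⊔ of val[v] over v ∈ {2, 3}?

⊤

Worklist (11 pops):
  #1 pop 0: in=+ → ⊤ (was +); enqueue []
  #2 pop 1: in=⊥ → + (no change)
  #3 pop 2: in=⊤ → ⊤ (was ⊥); enqueue [0,1]
  #4 pop 3: in=⊤ → ⊤ (was ⊥); enqueue []
  #5 pop 4: in=⊤ → ⊤ (was ⊥); enqueue [2,3]
  #6 pop 0: in=⊤ → ⊤ (no change)
  #7 pop 1: in=⊤ → ⊤ (was +); enqueue [0,4]
  #8 pop 2: in=⊤ → ⊤ (no change)
  #9 pop 3: in=⊤ → ⊤ (no change)
  #10 pop 0: in=⊤ → ⊤ (no change)
  #11 pop 4: in=⊤ → ⊤ (no change)

Fixpoint:
  val[0] = ⊤
  val[1] = ⊤
  val[2] = ⊤
  val[3] = ⊤
  val[4] = ⊤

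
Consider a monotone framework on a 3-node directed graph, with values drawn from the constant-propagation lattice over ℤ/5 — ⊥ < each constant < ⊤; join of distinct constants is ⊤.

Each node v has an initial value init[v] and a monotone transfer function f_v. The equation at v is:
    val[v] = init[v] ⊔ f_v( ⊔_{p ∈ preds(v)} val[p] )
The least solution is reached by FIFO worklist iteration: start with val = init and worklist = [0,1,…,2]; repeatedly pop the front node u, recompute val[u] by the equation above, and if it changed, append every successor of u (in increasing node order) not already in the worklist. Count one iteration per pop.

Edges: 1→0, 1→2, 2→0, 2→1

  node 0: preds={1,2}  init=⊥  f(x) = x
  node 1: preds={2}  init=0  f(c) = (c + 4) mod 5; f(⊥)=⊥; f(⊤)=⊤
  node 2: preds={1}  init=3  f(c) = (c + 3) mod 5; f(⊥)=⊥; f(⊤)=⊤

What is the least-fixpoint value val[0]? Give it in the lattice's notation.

Iteration log — 5 steps:
  step 1. node 0  ⊔preds=⊤  new=⊤  old=⊥  +wl: 
  step 2. node 1  ⊔preds=3  new=⊤  old=0  +wl: 0
  step 3. node 2  ⊔preds=⊤  new=⊤  old=3  +wl: 1
  step 4. node 0  ⊔preds=⊤  new=⊤  stable
  step 5. node 1  ⊔preds=⊤  new=⊤  stable

Least fixpoint reached:
  node 0: ⊤
  node 1: ⊤
  node 2: ⊤

⊤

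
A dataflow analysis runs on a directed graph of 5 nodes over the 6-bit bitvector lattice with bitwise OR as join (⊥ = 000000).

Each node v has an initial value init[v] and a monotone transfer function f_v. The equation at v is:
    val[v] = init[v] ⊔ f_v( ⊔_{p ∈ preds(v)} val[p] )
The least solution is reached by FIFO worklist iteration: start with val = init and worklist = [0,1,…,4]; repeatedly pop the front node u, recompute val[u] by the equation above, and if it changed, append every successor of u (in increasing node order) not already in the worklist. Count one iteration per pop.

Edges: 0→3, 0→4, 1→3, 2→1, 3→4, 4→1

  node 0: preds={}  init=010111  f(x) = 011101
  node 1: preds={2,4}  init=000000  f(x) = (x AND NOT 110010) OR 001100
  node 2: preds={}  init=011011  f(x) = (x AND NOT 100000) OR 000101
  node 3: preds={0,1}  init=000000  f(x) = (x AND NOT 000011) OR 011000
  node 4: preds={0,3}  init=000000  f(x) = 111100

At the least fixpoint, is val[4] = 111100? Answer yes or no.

Worklist (6 pops):
  #1 pop 0: in=000000 → 011111 (was 010111); enqueue []
  #2 pop 1: in=011011 → 001101 (was 000000); enqueue []
  #3 pop 2: in=000000 → 011111 (was 011011); enqueue [1]
  #4 pop 3: in=011111 → 011100 (was 000000); enqueue []
  #5 pop 4: in=011111 → 111100 (was 000000); enqueue []
  #6 pop 1: in=111111 → 001101 (no change)

Fixpoint:
  val[0] = 011111
  val[1] = 001101
  val[2] = 011111
  val[3] = 011100
  val[4] = 111100

yes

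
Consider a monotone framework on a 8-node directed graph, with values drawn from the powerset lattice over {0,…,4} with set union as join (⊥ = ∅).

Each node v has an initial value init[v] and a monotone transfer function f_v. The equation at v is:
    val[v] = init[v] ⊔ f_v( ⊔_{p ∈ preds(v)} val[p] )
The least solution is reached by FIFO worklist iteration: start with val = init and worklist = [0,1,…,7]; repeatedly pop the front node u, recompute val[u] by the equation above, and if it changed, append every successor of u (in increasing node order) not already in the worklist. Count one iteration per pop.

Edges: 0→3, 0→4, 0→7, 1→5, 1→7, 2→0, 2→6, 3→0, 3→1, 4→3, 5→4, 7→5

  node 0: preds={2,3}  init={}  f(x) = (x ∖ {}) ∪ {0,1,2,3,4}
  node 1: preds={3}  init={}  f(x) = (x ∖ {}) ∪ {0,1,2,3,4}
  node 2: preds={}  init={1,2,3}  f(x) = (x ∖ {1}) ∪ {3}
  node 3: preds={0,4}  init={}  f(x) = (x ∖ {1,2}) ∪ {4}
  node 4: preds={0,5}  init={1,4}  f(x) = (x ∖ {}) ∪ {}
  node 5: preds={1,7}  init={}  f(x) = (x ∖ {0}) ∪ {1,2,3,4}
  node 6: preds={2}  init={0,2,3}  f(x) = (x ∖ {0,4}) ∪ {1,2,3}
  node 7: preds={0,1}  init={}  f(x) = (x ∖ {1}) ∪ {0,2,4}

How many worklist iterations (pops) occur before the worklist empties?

13

Trace (13 dequeues):
  [1] u=0 | in {1,2,3} | out {0,1,2,3,4} | prev {} | push {}
  [2] u=1 | in {} | out {0,1,2,3,4} | prev {} | push {}
  [3] u=2 | in {} | out {1,2,3} | ==
  [4] u=3 | in {0,1,2,3,4} | out {0,3,4} | prev {} | push {0,1}
  [5] u=4 | in {0,1,2,3,4} | out {0,1,2,3,4} | prev {1,4} | push {3}
  [6] u=5 | in {0,1,2,3,4} | out {1,2,3,4} | prev {} | push {4}
  [7] u=6 | in {1,2,3} | out {0,1,2,3} | prev {0,2,3} | push {}
  [8] u=7 | in {0,1,2,3,4} | out {0,2,3,4} | prev {} | push {5}
  [9] u=0 | in {0,1,2,3,4} | out {0,1,2,3,4} | ==
  [10] u=1 | in {0,3,4} | out {0,1,2,3,4} | ==
  [11] u=3 | in {0,1,2,3,4} | out {0,3,4} | ==
  [12] u=4 | in {0,1,2,3,4} | out {0,1,2,3,4} | ==
  [13] u=5 | in {0,1,2,3,4} | out {1,2,3,4} | ==

Converged values:
  [0] {0,1,2,3,4}
  [1] {0,1,2,3,4}
  [2] {1,2,3}
  [3] {0,3,4}
  [4] {0,1,2,3,4}
  [5] {1,2,3,4}
  [6] {0,1,2,3}
  [7] {0,2,3,4}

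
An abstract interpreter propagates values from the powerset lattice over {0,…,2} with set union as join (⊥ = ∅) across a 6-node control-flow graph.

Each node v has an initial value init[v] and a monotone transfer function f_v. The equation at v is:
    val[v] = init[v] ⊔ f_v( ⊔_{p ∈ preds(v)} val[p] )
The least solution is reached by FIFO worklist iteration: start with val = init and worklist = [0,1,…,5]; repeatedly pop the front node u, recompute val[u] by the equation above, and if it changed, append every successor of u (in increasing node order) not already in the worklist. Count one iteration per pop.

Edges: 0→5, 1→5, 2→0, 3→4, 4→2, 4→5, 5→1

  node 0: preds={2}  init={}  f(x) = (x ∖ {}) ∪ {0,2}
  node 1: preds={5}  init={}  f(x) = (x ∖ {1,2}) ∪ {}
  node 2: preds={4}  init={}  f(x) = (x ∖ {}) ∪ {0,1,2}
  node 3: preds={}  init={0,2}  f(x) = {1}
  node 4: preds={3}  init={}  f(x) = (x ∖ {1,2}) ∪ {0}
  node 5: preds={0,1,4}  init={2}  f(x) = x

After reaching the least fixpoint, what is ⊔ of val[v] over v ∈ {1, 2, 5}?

Worklist (11 pops):
  #1 pop 0: in={} → {0,2} (was {}); enqueue []
  #2 pop 1: in={2} → {} (no change)
  #3 pop 2: in={} → {0,1,2} (was {}); enqueue [0]
  #4 pop 3: in={} → {0,1,2} (was {0,2}); enqueue []
  #5 pop 4: in={0,1,2} → {0} (was {}); enqueue [2]
  #6 pop 5: in={0,2} → {0,2} (was {2}); enqueue [1]
  #7 pop 0: in={0,1,2} → {0,1,2} (was {0,2}); enqueue [5]
  #8 pop 2: in={0} → {0,1,2} (no change)
  #9 pop 1: in={0,2} → {0} (was {}); enqueue []
  #10 pop 5: in={0,1,2} → {0,1,2} (was {0,2}); enqueue [1]
  #11 pop 1: in={0,1,2} → {0} (no change)

Fixpoint:
  val[0] = {0,1,2}
  val[1] = {0}
  val[2] = {0,1,2}
  val[3] = {0,1,2}
  val[4] = {0}
  val[5] = {0,1,2}

{0,1,2}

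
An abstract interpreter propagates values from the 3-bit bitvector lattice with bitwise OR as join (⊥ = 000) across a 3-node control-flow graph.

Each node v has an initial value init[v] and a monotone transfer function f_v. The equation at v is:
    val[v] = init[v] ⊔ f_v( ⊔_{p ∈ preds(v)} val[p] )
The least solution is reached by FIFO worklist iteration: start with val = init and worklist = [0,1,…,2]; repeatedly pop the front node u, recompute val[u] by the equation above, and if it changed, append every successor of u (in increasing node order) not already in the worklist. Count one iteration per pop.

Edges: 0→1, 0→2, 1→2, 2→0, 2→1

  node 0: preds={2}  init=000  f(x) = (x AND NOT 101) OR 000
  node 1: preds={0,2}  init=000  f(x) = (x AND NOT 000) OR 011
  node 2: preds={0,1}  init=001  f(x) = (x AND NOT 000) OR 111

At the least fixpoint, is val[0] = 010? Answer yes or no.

yes

Trace (6 dequeues):
  [1] u=0 | in 001 | out 000 | ==
  [2] u=1 | in 001 | out 011 | prev 000 | push {}
  [3] u=2 | in 011 | out 111 | prev 001 | push {0,1}
  [4] u=0 | in 111 | out 010 | prev 000 | push {2}
  [5] u=1 | in 111 | out 111 | prev 011 | push {}
  [6] u=2 | in 111 | out 111 | ==

Converged values:
  [0] 010
  [1] 111
  [2] 111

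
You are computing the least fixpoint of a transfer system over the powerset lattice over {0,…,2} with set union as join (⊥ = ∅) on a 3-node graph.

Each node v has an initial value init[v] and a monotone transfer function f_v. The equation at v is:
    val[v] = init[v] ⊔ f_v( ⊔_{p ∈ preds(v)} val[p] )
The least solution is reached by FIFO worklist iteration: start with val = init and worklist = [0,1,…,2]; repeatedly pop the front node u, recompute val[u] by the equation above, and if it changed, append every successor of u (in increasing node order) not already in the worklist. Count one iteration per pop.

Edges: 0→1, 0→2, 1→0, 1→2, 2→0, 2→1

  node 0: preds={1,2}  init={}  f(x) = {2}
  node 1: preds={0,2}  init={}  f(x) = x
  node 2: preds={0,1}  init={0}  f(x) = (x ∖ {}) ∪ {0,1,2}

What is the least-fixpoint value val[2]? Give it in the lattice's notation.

Worklist (7 pops):
  #1 pop 0: in={0} → {2} (was {}); enqueue []
  #2 pop 1: in={0,2} → {0,2} (was {}); enqueue [0]
  #3 pop 2: in={0,2} → {0,1,2} (was {0}); enqueue [1]
  #4 pop 0: in={0,1,2} → {2} (no change)
  #5 pop 1: in={0,1,2} → {0,1,2} (was {0,2}); enqueue [0,2]
  #6 pop 0: in={0,1,2} → {2} (no change)
  #7 pop 2: in={0,1,2} → {0,1,2} (no change)

Fixpoint:
  val[0] = {2}
  val[1] = {0,1,2}
  val[2] = {0,1,2}

{0,1,2}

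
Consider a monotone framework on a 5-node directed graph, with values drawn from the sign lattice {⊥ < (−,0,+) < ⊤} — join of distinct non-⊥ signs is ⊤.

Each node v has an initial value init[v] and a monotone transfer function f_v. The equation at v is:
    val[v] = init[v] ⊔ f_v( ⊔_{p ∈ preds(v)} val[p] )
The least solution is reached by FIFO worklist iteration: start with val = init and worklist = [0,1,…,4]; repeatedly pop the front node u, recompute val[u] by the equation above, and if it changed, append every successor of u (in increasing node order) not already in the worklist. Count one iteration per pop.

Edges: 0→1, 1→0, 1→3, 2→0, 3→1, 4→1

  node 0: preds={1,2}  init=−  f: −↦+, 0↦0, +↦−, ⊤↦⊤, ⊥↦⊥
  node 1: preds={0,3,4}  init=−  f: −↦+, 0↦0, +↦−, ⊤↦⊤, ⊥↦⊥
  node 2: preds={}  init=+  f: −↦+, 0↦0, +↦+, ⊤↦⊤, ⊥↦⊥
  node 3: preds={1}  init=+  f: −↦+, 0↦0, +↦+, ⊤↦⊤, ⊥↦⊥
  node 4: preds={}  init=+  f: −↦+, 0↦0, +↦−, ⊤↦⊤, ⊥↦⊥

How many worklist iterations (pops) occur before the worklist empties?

Worklist (7 pops):
  #1 pop 0: in=⊤ → ⊤ (was −); enqueue []
  #2 pop 1: in=⊤ → ⊤ (was −); enqueue [0]
  #3 pop 2: in=⊥ → + (no change)
  #4 pop 3: in=⊤ → ⊤ (was +); enqueue [1]
  #5 pop 4: in=⊥ → + (no change)
  #6 pop 0: in=⊤ → ⊤ (no change)
  #7 pop 1: in=⊤ → ⊤ (no change)

Fixpoint:
  val[0] = ⊤
  val[1] = ⊤
  val[2] = +
  val[3] = ⊤
  val[4] = +

7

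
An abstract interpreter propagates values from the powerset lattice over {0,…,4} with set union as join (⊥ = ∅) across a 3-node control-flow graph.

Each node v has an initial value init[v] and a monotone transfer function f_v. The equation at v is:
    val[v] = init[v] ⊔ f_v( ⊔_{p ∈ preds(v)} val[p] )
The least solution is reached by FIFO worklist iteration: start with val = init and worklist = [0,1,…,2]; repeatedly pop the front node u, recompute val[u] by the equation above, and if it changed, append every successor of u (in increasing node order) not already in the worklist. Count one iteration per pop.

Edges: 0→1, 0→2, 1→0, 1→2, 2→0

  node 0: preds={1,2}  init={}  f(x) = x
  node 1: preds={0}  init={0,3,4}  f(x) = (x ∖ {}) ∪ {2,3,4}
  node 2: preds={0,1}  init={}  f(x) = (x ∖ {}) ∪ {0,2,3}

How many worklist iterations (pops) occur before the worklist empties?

6

Iteration log — 6 steps:
  step 1. node 0  ⊔preds={0,3,4}  new={0,3,4}  old={}  +wl: 
  step 2. node 1  ⊔preds={0,3,4}  new={0,2,3,4}  old={0,3,4}  +wl: 0
  step 3. node 2  ⊔preds={0,2,3,4}  new={0,2,3,4}  old={}  +wl: 
  step 4. node 0  ⊔preds={0,2,3,4}  new={0,2,3,4}  old={0,3,4}  +wl: 1,2
  step 5. node 1  ⊔preds={0,2,3,4}  new={0,2,3,4}  stable
  step 6. node 2  ⊔preds={0,2,3,4}  new={0,2,3,4}  stable

Least fixpoint reached:
  node 0: {0,2,3,4}
  node 1: {0,2,3,4}
  node 2: {0,2,3,4}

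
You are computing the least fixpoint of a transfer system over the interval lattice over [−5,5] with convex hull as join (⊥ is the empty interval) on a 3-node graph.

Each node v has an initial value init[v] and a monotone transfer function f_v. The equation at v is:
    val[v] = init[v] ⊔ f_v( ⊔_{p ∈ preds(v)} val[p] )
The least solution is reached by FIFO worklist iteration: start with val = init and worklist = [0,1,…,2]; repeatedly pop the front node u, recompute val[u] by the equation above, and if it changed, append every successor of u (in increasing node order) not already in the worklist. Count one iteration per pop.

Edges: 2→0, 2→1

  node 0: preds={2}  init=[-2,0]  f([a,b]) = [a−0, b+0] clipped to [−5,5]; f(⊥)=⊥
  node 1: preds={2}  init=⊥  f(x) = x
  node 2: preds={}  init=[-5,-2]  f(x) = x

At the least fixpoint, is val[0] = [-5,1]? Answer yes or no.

Trace (3 dequeues):
  [1] u=0 | in [-5,-2] | out [-5,0] | prev [-2,0] | push {}
  [2] u=1 | in [-5,-2] | out [-5,-2] | prev ⊥ | push {}
  [3] u=2 | in ⊥ | out [-5,-2] | ==

Converged values:
  [0] [-5,0]
  [1] [-5,-2]
  [2] [-5,-2]

no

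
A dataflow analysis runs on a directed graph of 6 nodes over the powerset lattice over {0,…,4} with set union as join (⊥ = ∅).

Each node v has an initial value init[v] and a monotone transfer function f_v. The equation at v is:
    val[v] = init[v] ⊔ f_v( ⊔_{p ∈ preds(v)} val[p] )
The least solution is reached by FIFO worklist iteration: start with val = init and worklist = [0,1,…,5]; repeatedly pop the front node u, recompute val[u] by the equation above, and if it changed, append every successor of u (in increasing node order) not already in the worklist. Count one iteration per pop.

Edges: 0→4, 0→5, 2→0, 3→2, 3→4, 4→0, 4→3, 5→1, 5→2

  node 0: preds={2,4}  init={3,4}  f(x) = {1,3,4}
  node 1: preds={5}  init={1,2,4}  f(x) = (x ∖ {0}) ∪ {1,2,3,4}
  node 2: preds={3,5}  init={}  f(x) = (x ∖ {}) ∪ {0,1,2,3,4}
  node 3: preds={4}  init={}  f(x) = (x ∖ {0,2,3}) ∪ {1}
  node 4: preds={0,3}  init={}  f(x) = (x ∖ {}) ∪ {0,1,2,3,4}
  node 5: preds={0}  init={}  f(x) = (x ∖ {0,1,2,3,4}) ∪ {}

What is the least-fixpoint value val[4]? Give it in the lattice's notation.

Trace (11 dequeues):
  [1] u=0 | in {} | out {1,3,4} | prev {3,4} | push {}
  [2] u=1 | in {} | out {1,2,3,4} | prev {1,2,4} | push {}
  [3] u=2 | in {} | out {0,1,2,3,4} | prev {} | push {0}
  [4] u=3 | in {} | out {1} | prev {} | push {2}
  [5] u=4 | in {1,3,4} | out {0,1,2,3,4} | prev {} | push {3}
  [6] u=5 | in {1,3,4} | out {} | ==
  [7] u=0 | in {0,1,2,3,4} | out {1,3,4} | ==
  [8] u=2 | in {1} | out {0,1,2,3,4} | ==
  [9] u=3 | in {0,1,2,3,4} | out {1,4} | prev {1} | push {2,4}
  [10] u=2 | in {1,4} | out {0,1,2,3,4} | ==
  [11] u=4 | in {1,3,4} | out {0,1,2,3,4} | ==

Converged values:
  [0] {1,3,4}
  [1] {1,2,3,4}
  [2] {0,1,2,3,4}
  [3] {1,4}
  [4] {0,1,2,3,4}
  [5] {}

{0,1,2,3,4}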